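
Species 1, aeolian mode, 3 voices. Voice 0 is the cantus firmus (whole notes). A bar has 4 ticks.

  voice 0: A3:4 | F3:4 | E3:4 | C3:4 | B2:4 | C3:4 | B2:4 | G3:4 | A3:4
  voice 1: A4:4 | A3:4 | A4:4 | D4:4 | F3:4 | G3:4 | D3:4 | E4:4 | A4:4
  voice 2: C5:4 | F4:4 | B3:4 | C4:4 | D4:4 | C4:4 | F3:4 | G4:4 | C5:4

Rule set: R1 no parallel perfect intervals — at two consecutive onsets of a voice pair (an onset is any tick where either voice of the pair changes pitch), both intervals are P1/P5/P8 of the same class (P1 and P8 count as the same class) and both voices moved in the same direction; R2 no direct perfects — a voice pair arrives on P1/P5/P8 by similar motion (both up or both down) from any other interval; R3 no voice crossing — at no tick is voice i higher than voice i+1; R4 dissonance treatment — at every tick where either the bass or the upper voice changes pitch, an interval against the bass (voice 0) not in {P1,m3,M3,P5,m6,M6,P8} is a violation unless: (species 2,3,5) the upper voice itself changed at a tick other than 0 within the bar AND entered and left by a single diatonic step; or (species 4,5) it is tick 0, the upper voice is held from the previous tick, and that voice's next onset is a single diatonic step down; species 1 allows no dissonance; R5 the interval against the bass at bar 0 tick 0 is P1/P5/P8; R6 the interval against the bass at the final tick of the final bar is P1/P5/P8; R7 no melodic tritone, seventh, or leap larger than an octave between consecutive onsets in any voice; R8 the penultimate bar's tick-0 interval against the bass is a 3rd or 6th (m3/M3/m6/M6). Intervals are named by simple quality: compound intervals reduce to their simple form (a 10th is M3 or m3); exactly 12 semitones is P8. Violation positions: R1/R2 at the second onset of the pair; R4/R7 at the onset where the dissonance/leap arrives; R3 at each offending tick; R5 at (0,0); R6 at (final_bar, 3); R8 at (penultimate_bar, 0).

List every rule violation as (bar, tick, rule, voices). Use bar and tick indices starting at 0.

bar 0: v0=A3 v1=A4 v2=C5 downbeat m3
bar 1: v0=F3 v1=A3 v2=F4 downbeat P8
bar 2: v0=E3 v1=A4 v2=B3 downbeat P5
bar 3: v0=C3 v1=D4 v2=C4 downbeat P8
bar 4: v0=B2 v1=F3 v2=D4 downbeat m3
bar 5: v0=C3 v1=G3 v2=C4 downbeat P8
bar 6: v0=B2 v1=D3 v2=F3 downbeat TT
bar 7: v0=G3 v1=E4 v2=G4 downbeat P8
bar 8: v0=A3 v1=A4 v2=C5 downbeat m3
  -> R5 @ bar 0 tick 0 v(0, 2): opens on m3
  -> R2 @ bar 1 tick 0 v(0, 2): A3/C5 m3 -> F3/F4 P8 similar
  -> R2 @ bar 2 tick 0 v(0, 2): F3/F4 P8 -> E3/B3 P5 similar
  -> R3 @ bar 2 tick 0 v(1, 2): A4 above B3
  -> R4 @ bar 2 tick 0 v(0, 1): E3/A4 P4 untreated
  -> R7 @ bar 2 tick 0 v(2,): F4->B3 leap 6st
  -> R3 @ bar 2 tick 1 v(1, 2): A4 above B3
  -> R3 @ bar 2 tick 2 v(1, 2): A4 above B3
  -> R3 @ bar 2 tick 3 v(1, 2): A4 above B3
  -> R3 @ bar 3 tick 0 v(1, 2): D4 above C4
  -> R4 @ bar 3 tick 0 v(0, 1): C3/D4 M2 untreated
  -> R3 @ bar 3 tick 1 v(1, 2): D4 above C4
  -> R3 @ bar 3 tick 2 v(1, 2): D4 above C4
  -> R3 @ bar 3 tick 3 v(1, 2): D4 above C4
  -> R4 @ bar 4 tick 0 v(0, 1): B2/F3 TT untreated
  -> R2 @ bar 5 tick 0 v(0, 1): B2/F3 TT -> C3/G3 P5 similar
  -> R4 @ bar 6 tick 0 v(0, 2): B2/F3 TT untreated
  -> R2 @ bar 7 tick 0 v(0, 2): B2/F3 TT -> G3/G4 P8 similar
  -> R7 @ bar 7 tick 0 v(1,): D3->E4 leap 14st
  -> R7 @ bar 7 tick 0 v(2,): F3->G4 leap 14st
  -> R8 @ bar 7 tick 0 v(0, 2): penult P8 not 3rd/6th
  -> R2 @ bar 8 tick 0 v(0, 1): G3/E4 M6 -> A3/A4 P8 similar
  -> R6 @ bar 8 tick 3 v(0, 2): closes on m3

(0, 0, R5, (0, 2))
(1, 0, R2, (0, 2))
(2, 0, R2, (0, 2))
(2, 0, R3, (1, 2))
(2, 0, R4, (0, 1))
(2, 0, R7, (2,))
(2, 1, R3, (1, 2))
(2, 2, R3, (1, 2))
(2, 3, R3, (1, 2))
(3, 0, R3, (1, 2))
(3, 0, R4, (0, 1))
(3, 1, R3, (1, 2))
(3, 2, R3, (1, 2))
(3, 3, R3, (1, 2))
(4, 0, R4, (0, 1))
(5, 0, R2, (0, 1))
(6, 0, R4, (0, 2))
(7, 0, R2, (0, 2))
(7, 0, R7, (1,))
(7, 0, R7, (2,))
(7, 0, R8, (0, 2))
(8, 0, R2, (0, 1))
(8, 3, R6, (0, 2))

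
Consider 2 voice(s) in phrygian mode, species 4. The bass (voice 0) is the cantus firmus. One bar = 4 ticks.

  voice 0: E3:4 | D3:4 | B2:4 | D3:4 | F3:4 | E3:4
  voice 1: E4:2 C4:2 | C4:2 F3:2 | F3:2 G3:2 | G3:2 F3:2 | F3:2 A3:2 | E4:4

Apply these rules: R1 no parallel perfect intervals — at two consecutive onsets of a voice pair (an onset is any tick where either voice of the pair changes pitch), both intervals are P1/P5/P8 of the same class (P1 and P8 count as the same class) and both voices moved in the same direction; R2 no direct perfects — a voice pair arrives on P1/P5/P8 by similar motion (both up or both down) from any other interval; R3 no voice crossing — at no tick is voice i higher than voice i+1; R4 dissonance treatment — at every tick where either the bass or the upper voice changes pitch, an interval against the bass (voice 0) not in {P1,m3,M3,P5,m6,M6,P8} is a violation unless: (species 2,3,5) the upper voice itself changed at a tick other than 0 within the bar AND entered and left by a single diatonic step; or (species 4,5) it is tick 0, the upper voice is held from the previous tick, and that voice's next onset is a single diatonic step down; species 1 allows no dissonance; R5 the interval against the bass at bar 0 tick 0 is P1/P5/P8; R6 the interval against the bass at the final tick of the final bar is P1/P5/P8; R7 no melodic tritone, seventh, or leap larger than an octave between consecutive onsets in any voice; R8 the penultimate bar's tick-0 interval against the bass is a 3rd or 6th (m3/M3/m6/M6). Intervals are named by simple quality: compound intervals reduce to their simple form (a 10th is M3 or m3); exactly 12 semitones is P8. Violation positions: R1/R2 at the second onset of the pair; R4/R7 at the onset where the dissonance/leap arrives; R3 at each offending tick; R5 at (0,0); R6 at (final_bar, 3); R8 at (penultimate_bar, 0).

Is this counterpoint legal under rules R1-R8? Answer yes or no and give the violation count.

bar 0: v0=E3 v1=E4 (P8)
bar 1: v0=D3 v1=C4 (m7)
bar 2: v0=B2 v1=F3 (TT)
bar 3: v0=D3 v1=G3 (P4)
bar 4: v0=F3 v1=F3 (P1)
bar 5: v0=E3 v1=E4 (P8)
  R4 @ bar1.0: D3/C4 m7 untreated
  R4 @ bar2.0: B2/F3 TT untreated
  R8 @ bar4.0: penult P1 not 3rd/6th

No (3 violations)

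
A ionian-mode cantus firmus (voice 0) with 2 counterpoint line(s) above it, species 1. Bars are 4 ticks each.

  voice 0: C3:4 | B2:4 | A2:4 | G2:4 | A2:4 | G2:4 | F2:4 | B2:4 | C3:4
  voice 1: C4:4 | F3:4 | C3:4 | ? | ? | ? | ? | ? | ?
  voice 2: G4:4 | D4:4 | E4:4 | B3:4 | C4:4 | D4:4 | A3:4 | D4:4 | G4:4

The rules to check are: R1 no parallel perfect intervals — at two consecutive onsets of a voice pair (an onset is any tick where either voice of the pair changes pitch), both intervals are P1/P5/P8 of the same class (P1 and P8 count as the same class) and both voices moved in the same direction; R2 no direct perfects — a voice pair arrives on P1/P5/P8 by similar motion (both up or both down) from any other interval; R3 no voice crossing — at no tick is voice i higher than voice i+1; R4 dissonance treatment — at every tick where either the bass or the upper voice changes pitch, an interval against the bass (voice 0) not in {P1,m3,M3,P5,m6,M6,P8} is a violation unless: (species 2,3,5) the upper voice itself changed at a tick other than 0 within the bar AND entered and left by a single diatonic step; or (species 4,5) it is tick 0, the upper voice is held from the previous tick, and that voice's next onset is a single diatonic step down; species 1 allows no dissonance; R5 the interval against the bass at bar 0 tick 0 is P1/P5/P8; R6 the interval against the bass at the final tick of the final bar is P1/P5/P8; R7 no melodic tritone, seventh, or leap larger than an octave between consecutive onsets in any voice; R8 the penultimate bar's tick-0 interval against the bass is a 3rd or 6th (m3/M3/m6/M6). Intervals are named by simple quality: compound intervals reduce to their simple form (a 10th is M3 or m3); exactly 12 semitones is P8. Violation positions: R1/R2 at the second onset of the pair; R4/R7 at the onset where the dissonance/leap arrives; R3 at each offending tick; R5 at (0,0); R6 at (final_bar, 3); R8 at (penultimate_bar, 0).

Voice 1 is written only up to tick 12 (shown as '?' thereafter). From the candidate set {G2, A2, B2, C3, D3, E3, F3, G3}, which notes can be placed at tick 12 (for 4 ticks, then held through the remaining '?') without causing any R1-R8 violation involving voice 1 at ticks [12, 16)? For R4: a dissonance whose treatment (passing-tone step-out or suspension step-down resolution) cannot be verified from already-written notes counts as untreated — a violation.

G2: violates R2
A2: violates R4
B2: violates R2
C3: violates R4
D3: legal
E3: legal
F3: violates R4
G3: legal

{D3, E3, G3}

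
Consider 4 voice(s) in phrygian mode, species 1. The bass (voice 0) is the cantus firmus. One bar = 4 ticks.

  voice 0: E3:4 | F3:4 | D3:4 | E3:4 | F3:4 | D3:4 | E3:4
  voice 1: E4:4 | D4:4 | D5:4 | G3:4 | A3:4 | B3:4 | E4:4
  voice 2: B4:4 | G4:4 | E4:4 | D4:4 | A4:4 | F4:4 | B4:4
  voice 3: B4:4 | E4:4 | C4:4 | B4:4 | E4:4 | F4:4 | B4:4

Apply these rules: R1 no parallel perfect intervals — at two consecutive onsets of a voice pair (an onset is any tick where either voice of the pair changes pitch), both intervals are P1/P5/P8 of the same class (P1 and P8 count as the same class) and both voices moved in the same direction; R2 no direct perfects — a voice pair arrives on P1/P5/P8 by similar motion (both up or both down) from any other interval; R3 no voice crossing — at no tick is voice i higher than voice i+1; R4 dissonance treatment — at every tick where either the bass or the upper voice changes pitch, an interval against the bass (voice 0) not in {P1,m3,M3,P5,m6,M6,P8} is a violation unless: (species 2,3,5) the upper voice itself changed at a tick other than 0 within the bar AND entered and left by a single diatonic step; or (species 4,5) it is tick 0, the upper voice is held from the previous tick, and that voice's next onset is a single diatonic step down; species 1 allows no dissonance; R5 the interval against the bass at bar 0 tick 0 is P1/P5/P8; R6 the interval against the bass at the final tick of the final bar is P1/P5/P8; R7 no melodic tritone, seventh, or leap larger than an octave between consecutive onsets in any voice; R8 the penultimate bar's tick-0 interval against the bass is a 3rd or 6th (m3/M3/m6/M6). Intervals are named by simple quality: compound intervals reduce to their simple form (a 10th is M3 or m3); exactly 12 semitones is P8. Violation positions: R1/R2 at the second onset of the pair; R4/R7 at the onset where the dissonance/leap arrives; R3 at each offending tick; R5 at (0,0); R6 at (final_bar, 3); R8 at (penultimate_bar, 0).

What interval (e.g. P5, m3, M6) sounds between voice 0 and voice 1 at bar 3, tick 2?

m3

voice 0=E3 voice 1=G3 -> m3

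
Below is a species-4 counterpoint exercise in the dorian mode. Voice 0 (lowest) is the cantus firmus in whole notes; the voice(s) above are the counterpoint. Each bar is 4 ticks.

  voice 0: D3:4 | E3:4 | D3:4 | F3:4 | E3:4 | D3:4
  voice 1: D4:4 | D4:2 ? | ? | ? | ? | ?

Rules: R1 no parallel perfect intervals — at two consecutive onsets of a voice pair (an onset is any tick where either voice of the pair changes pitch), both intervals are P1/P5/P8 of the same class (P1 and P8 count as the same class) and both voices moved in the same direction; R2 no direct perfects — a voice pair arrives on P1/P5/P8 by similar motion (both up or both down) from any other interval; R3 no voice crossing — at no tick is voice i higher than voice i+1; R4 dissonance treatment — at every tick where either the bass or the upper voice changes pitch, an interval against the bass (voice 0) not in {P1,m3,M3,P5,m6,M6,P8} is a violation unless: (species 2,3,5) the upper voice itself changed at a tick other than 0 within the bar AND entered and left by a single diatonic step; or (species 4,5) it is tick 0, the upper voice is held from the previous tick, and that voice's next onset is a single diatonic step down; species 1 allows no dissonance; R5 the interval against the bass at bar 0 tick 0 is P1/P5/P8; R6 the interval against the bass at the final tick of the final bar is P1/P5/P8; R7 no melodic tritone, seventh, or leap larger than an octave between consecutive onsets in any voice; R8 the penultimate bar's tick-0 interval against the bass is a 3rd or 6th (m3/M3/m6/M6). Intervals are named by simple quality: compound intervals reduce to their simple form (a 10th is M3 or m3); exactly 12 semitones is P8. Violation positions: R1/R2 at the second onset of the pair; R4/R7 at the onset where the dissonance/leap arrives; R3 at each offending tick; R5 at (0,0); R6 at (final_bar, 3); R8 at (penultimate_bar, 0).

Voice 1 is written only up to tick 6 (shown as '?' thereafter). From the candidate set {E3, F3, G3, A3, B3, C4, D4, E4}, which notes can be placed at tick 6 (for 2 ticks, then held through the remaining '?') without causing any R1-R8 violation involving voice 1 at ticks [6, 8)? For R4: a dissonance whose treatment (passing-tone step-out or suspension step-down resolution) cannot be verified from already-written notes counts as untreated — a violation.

E3: violates R7
F3: violates R4
G3: legal
A3: violates R4
B3: legal
C4: legal
D4: legal
E4: legal

{B3, C4, D4, E4, G3}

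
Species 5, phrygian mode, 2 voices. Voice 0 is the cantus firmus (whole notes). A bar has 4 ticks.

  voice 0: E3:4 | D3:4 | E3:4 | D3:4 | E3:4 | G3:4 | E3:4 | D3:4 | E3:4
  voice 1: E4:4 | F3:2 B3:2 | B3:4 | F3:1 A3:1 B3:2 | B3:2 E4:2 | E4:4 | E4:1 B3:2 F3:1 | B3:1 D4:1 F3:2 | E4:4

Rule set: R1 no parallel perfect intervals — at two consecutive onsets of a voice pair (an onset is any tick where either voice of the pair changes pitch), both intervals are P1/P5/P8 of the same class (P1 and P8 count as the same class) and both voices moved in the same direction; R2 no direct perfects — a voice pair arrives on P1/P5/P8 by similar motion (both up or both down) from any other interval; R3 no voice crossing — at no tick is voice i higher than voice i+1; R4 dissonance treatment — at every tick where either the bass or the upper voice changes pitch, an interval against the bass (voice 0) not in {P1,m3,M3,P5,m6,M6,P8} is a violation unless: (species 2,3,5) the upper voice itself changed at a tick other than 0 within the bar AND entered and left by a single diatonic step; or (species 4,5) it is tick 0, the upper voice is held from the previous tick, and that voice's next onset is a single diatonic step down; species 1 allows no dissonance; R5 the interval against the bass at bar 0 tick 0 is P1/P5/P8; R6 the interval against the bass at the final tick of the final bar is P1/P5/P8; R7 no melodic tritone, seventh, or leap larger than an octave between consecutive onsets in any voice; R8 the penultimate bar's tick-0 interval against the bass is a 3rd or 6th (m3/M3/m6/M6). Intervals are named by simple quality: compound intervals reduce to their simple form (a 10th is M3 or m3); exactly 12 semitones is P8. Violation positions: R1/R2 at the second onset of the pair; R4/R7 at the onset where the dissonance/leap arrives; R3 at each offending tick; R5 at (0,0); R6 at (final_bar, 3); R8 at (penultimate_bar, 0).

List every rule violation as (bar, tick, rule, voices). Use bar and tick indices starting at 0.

(1, 0, R7, (1,))
(1, 2, R7, (1,))
(3, 0, R7, (1,))
(6, 3, R4, (0, 1))
(6, 3, R7, (1,))
(7, 0, R7, (1,))
(8, 0, R2, (0, 1))
(8, 0, R7, (1,))

bar 0: v0=E3 v1=E4 downbeat P8
bar 1: v0=D3 v1=F3 downbeat m3
bar 2: v0=E3 v1=B3 downbeat P5
bar 3: v0=D3 v1=F3 downbeat m3
bar 4: v0=E3 v1=B3 downbeat P5
bar 5: v0=G3 v1=E4 downbeat M6
bar 6: v0=E3 v1=E4 downbeat P8
bar 7: v0=D3 v1=B3 downbeat M6
bar 8: v0=E3 v1=E4 downbeat P8
  -> R7 @ bar 1 tick 0 v(1,): E4->F3 leap 11st
  -> R7 @ bar 1 tick 2 v(1,): F3->B3 leap 6st
  -> R7 @ bar 3 tick 0 v(1,): B3->F3 leap 6st
  -> R4 @ bar 6 tick 3 v(0, 1): E3/F3 m2 untreated
  -> R7 @ bar 6 tick 3 v(1,): B3->F3 leap 6st
  -> R7 @ bar 7 tick 0 v(1,): F3->B3 leap 6st
  -> R2 @ bar 8 tick 0 v(0, 1): D3/F3 m3 -> E3/E4 P8 similar
  -> R7 @ bar 8 tick 0 v(1,): F3->E4 leap 11st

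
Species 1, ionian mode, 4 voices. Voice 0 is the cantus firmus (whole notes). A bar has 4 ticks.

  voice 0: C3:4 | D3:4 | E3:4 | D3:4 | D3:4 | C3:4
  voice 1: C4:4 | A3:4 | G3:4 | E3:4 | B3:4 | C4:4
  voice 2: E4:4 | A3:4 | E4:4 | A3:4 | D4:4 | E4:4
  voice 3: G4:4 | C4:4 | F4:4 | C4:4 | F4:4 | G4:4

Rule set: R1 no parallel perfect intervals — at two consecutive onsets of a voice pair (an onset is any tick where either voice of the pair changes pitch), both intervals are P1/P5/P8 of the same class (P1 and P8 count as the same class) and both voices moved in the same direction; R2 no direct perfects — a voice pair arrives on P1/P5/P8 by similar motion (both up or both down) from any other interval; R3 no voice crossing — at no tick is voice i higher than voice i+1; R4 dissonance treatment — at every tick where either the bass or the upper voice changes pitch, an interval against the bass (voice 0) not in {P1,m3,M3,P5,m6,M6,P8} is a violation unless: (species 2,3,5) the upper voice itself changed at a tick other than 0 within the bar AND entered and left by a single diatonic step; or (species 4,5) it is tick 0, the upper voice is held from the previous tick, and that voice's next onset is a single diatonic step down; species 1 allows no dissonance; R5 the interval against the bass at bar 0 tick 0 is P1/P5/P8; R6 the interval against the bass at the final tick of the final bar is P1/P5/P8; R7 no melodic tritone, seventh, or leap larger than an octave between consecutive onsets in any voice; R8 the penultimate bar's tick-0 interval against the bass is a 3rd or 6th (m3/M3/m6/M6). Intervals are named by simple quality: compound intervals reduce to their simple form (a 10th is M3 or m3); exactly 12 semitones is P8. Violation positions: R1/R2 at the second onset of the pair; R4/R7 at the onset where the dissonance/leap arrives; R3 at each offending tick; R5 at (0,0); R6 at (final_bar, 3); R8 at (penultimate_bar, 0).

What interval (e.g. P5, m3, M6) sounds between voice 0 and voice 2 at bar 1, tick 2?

voice 0=D3 voice 2=A3 -> P5

P5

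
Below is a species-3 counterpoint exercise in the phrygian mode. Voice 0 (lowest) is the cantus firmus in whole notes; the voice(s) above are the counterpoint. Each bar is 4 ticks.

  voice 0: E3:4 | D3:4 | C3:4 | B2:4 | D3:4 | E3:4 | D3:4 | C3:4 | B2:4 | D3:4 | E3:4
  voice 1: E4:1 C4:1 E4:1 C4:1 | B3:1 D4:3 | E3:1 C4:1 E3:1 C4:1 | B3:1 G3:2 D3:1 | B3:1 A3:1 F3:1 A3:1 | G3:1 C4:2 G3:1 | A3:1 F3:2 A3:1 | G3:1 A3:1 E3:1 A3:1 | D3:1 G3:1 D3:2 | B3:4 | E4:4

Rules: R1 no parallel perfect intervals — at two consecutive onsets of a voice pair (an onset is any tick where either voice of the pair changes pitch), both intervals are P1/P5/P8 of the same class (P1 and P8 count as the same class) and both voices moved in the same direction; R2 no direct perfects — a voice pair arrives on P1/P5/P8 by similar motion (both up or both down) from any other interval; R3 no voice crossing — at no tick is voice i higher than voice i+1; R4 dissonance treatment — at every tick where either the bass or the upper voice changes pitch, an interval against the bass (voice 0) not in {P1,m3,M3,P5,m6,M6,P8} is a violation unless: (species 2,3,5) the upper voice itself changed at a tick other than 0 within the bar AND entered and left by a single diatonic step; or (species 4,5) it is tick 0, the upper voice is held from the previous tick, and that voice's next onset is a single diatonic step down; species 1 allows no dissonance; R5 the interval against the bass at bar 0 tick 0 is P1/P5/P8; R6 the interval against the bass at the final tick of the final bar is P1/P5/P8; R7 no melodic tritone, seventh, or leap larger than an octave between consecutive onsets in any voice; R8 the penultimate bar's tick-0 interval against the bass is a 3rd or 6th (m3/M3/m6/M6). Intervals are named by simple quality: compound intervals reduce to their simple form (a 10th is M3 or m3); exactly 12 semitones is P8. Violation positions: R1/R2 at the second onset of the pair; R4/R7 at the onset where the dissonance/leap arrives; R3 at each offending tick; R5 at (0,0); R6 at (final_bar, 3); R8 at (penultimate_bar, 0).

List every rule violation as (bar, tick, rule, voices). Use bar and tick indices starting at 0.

bar 0: v0=E3 v1=E4 downbeat P8
bar 1: v0=D3 v1=B3 downbeat M6
bar 2: v0=C3 v1=E3 downbeat M3
bar 3: v0=B2 v1=B3 downbeat P8
bar 4: v0=D3 v1=B3 downbeat M6
bar 5: v0=E3 v1=G3 downbeat m3
bar 6: v0=D3 v1=A3 downbeat P5
bar 7: v0=C3 v1=G3 downbeat P5
bar 8: v0=B2 v1=D3 downbeat m3
bar 9: v0=D3 v1=B3 downbeat M6
bar 10: v0=E3 v1=E4 downbeat P8
  -> R7 @ bar 2 tick 0 v(1,): D4->E3 leap 10st
  -> R1 @ bar 3 tick 0 v(0, 1): C3/C4 P8 -> B2/B3 P8 similar
  -> R1 @ bar 7 tick 0 v(0, 1): D3/A3 P5 -> C3/G3 P5 similar
  -> R2 @ bar 10 tick 0 v(0, 1): D3/B3 M6 -> E3/E4 P8 similar

(2, 0, R7, (1,))
(3, 0, R1, (0, 1))
(7, 0, R1, (0, 1))
(10, 0, R2, (0, 1))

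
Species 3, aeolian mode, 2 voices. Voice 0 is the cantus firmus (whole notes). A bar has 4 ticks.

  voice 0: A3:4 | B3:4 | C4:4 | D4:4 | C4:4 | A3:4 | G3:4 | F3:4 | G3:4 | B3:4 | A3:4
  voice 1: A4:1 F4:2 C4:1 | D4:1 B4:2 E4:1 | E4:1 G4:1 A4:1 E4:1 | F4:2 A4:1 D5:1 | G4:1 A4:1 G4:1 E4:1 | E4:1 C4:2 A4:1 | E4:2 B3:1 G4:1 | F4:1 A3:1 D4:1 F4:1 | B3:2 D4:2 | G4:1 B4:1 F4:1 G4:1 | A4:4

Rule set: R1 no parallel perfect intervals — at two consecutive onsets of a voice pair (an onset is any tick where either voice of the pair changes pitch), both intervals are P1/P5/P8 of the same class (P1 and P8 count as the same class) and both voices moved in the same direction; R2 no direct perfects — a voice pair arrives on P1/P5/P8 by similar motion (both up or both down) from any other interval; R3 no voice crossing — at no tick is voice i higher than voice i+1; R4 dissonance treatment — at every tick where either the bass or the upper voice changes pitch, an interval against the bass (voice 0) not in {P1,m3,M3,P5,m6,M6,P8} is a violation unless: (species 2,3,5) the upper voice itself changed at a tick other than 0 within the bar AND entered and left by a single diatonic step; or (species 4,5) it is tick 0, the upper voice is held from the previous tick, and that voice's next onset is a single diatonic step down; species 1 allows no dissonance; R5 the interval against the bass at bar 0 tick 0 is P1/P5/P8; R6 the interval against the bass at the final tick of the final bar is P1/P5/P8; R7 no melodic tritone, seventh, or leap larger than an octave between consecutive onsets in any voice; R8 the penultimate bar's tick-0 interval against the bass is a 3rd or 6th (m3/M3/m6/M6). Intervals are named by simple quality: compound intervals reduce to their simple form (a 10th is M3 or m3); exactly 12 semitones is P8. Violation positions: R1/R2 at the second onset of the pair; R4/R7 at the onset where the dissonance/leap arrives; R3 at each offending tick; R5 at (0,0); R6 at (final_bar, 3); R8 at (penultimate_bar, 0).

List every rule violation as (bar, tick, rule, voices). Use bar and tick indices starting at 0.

bar 0: v0=A3 v1=A4 downbeat P8
bar 1: v0=B3 v1=D4 downbeat m3
bar 2: v0=C4 v1=E4 downbeat M3
bar 3: v0=D4 v1=F4 downbeat m3
bar 4: v0=C4 v1=G4 downbeat P5
bar 5: v0=A3 v1=E4 downbeat P5
bar 6: v0=G3 v1=E4 downbeat M6
bar 7: v0=F3 v1=F4 downbeat P8
bar 8: v0=G3 v1=B3 downbeat M3
bar 9: v0=B3 v1=G4 downbeat m6
bar 10: v0=A3 v1=A4 downbeat P8
  -> R4 @ bar 1 tick 3 v(0, 1): B3/E4 P4 untreated
  -> R2 @ bar 4 tick 0 v(0, 1): D4/D5 P8 -> C4/G4 P5 similar
  -> R1 @ bar 7 tick 0 v(0, 1): G3/G4 P8 -> F3/F4 P8 similar
  -> R7 @ bar 8 tick 0 v(1,): F4->B3 leap 6st
  -> R4 @ bar 9 tick 2 v(0, 1): B3/F4 TT untreated
  -> R7 @ bar 9 tick 2 v(1,): B4->F4 leap 6st

(1, 3, R4, (0, 1))
(4, 0, R2, (0, 1))
(7, 0, R1, (0, 1))
(8, 0, R7, (1,))
(9, 2, R4, (0, 1))
(9, 2, R7, (1,))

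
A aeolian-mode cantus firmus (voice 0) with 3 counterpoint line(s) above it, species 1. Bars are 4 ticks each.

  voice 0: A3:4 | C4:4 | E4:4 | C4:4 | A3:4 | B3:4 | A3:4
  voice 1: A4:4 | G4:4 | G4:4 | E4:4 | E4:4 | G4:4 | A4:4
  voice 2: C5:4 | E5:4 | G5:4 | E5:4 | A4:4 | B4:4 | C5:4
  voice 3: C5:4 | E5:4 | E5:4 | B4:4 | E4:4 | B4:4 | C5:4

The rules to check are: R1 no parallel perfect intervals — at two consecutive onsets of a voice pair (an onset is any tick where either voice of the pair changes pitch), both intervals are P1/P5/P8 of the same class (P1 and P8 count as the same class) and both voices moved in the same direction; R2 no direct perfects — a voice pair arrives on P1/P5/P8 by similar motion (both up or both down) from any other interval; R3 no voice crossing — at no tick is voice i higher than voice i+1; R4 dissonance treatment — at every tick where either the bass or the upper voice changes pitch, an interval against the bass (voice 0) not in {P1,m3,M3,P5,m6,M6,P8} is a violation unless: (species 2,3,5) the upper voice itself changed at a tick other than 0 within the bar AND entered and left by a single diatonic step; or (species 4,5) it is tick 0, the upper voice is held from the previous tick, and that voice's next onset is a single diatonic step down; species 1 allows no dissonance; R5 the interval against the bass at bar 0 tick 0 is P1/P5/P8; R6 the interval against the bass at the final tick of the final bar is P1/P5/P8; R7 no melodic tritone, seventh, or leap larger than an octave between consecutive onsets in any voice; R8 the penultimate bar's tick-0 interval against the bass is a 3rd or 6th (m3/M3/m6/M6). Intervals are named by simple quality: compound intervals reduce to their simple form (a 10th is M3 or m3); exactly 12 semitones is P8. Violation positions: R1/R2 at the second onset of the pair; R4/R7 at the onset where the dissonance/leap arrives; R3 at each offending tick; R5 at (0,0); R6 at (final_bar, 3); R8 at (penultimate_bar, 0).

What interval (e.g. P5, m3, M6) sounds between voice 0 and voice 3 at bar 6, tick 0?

m3

voice 0=A3 voice 3=C5 -> m3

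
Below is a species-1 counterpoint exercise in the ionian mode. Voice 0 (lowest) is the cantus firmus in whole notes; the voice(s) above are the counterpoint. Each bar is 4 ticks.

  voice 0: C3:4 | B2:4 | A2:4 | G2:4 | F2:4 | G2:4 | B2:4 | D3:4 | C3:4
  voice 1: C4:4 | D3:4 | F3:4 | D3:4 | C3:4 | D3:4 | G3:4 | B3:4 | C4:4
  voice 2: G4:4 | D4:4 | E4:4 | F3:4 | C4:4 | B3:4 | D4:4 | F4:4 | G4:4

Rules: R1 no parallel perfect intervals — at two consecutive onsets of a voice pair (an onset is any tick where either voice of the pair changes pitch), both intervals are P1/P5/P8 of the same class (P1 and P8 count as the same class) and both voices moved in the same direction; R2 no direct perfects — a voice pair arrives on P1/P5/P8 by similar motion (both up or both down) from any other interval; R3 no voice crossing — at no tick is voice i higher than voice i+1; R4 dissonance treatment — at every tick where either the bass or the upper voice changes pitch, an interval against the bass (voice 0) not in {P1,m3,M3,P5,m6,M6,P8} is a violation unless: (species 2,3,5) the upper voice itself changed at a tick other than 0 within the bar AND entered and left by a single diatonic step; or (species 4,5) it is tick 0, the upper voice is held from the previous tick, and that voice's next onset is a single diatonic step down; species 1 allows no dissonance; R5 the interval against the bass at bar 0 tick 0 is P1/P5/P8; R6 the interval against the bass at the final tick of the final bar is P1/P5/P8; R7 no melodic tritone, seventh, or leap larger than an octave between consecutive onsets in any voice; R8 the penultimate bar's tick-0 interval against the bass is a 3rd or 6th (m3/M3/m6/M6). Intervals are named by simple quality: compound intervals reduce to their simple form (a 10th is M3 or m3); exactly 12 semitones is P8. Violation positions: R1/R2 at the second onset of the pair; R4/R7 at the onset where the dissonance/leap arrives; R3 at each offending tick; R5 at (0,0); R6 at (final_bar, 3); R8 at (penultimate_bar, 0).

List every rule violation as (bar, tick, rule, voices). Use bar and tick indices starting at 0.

(1, 0, R2, (1, 2))
(1, 0, R7, (1,))
(3, 0, R2, (0, 1))
(3, 0, R4, (0, 2))
(3, 0, R7, (2,))
(4, 0, R1, (0, 1))
(5, 0, R1, (0, 1))
(6, 0, R2, (1, 2))
(8, 0, R2, (1, 2))

bar 0: v0=C3 v1=C4 v2=G4 downbeat P5
bar 1: v0=B2 v1=D3 v2=D4 downbeat m3
bar 2: v0=A2 v1=F3 v2=E4 downbeat P5
bar 3: v0=G2 v1=D3 v2=F3 downbeat m7
bar 4: v0=F2 v1=C3 v2=C4 downbeat P5
bar 5: v0=G2 v1=D3 v2=B3 downbeat M3
bar 6: v0=B2 v1=G3 v2=D4 downbeat m3
bar 7: v0=D3 v1=B3 v2=F4 downbeat m3
bar 8: v0=C3 v1=C4 v2=G4 downbeat P5
  -> R2 @ bar 1 tick 0 v(1, 2): C4/G4 P5 -> D3/D4 P8 similar
  -> R7 @ bar 1 tick 0 v(1,): C4->D3 leap 10st
  -> R2 @ bar 3 tick 0 v(0, 1): A2/F3 m6 -> G2/D3 P5 similar
  -> R4 @ bar 3 tick 0 v(0, 2): G2/F3 m7 untreated
  -> R7 @ bar 3 tick 0 v(2,): E4->F3 leap 11st
  -> R1 @ bar 4 tick 0 v(0, 1): G2/D3 P5 -> F2/C3 P5 similar
  -> R1 @ bar 5 tick 0 v(0, 1): F2/C3 P5 -> G2/D3 P5 similar
  -> R2 @ bar 6 tick 0 v(1, 2): D3/B3 M6 -> G3/D4 P5 similar
  -> R2 @ bar 8 tick 0 v(1, 2): B3/F4 TT -> C4/G4 P5 similar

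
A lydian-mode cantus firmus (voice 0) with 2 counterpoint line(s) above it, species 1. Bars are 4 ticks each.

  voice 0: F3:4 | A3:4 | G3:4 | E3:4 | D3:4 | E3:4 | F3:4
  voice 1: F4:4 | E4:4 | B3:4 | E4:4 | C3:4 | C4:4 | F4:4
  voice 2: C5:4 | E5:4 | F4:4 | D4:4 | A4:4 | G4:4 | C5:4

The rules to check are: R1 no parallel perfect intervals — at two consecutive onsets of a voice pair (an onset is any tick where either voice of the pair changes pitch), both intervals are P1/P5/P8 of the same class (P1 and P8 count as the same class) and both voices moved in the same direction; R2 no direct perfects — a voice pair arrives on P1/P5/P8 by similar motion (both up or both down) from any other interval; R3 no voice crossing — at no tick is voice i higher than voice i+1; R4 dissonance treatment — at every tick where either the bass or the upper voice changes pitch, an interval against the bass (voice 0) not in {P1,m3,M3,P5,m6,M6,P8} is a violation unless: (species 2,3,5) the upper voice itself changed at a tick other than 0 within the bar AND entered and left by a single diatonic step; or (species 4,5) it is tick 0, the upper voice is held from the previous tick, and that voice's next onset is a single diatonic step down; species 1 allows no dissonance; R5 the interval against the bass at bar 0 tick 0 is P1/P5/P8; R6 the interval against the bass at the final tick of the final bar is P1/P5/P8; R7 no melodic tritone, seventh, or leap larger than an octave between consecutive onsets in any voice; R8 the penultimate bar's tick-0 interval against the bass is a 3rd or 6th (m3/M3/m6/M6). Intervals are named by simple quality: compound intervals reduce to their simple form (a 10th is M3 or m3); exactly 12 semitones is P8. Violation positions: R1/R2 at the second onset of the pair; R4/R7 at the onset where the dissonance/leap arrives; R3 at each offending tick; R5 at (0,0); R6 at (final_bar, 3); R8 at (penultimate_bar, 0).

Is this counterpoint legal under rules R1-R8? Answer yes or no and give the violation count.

No (17 violations)

bar 0: v0=F3 v1=F4 v2=C5 (P5)
bar 1: v0=A3 v1=E4 v2=E5 (P5)
bar 2: v0=G3 v1=B3 v2=F4 (m7)
bar 3: v0=E3 v1=E4 v2=D4 (m7)
bar 4: v0=D3 v1=C3 v2=A4 (P5)
bar 5: v0=E3 v1=C4 v2=G4 (m3)
bar 6: v0=F3 v1=F4 v2=C5 (P5)
  R1 @ bar1.0: F3/C5 P5 -> A3/E5 P5 similar
  R4 @ bar2.0: G3/F4 m7 untreated
  R7 @ bar2.0: E5->F4 leap 11st
  R3 @ bar3.0: E4 above D4
  R4 @ bar3.0: E3/D4 m7 untreated
  R3 @ bar3.1: E4 above D4
  R3 @ bar3.2: E4 above D4
  R3 @ bar3.3: E4 above D4
  R3 @ bar4.0: D3 above C3
  R4 @ bar4.0: D3/C3 M2 untreated
  R7 @ bar4.0: E4->C3 leap 16st
  R3 @ bar4.1: D3 above C3
  R3 @ bar4.2: D3 above C3
  R3 @ bar4.3: D3 above C3
  R1 @ bar6.0: C4/G4 P5 -> F4/C5 P5 similar
  R2 @ bar6.0: E3/C4 m6 -> F3/F4 P8 similar
  R2 @ bar6.0: E3/G4 m3 -> F3/C5 P5 similar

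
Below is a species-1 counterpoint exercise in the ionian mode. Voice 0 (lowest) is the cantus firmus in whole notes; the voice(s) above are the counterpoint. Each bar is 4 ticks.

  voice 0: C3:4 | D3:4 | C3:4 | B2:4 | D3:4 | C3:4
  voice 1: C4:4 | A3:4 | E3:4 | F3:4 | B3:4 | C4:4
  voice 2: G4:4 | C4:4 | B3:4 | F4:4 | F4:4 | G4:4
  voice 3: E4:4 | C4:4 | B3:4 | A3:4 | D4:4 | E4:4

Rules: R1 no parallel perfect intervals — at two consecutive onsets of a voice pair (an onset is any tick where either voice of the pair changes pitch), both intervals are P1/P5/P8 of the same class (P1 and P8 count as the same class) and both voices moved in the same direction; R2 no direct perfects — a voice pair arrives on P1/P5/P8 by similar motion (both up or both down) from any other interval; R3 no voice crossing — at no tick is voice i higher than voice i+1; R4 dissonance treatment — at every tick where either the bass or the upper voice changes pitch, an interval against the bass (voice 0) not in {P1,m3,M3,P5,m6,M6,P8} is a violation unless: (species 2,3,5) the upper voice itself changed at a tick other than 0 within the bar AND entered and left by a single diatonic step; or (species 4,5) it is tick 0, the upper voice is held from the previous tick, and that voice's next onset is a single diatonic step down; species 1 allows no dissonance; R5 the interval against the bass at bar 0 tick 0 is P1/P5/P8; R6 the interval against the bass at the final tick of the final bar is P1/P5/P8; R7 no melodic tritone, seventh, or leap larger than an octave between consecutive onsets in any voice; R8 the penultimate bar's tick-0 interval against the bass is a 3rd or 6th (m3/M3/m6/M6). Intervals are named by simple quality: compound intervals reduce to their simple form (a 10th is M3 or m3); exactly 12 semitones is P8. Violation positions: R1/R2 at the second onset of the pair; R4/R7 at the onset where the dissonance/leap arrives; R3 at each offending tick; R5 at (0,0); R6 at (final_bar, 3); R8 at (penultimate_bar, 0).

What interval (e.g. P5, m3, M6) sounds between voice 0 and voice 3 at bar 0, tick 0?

voice 0=C3 voice 3=E4 -> M3

M3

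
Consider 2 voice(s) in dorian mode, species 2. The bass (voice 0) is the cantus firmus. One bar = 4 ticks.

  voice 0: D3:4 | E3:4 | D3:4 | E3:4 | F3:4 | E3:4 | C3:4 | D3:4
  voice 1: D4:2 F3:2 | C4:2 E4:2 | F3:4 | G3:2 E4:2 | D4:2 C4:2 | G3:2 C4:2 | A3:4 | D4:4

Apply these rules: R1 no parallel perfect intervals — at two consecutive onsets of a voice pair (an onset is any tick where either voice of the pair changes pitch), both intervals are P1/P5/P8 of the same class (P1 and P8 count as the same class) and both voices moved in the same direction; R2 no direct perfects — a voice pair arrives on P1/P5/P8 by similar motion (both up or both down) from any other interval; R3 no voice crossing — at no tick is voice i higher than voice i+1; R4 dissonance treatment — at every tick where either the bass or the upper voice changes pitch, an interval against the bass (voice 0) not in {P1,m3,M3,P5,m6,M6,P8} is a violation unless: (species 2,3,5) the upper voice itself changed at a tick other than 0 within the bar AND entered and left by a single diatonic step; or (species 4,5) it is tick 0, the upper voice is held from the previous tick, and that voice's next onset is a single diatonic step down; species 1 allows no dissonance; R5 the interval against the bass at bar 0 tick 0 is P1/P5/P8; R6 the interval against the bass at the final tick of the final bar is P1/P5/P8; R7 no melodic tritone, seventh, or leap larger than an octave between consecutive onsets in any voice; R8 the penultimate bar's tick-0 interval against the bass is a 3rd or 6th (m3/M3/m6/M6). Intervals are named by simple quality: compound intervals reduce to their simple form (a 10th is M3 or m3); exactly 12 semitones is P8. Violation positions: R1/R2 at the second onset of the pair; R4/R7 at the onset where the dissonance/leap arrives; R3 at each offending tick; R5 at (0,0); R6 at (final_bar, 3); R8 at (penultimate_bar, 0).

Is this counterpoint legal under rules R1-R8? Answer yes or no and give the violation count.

bar 0: v0=D3 v1=D4 (P8)
bar 1: v0=E3 v1=C4 (m6)
bar 2: v0=D3 v1=F3 (m3)
bar 3: v0=E3 v1=G3 (m3)
bar 4: v0=F3 v1=D4 (M6)
bar 5: v0=E3 v1=G3 (m3)
bar 6: v0=C3 v1=A3 (M6)
bar 7: v0=D3 v1=D4 (P8)
  R7 @ bar2.0: E4->F3 leap 11st
  R2 @ bar7.0: C3/A3 M6 -> D3/D4 P8 similar

No (2 violations)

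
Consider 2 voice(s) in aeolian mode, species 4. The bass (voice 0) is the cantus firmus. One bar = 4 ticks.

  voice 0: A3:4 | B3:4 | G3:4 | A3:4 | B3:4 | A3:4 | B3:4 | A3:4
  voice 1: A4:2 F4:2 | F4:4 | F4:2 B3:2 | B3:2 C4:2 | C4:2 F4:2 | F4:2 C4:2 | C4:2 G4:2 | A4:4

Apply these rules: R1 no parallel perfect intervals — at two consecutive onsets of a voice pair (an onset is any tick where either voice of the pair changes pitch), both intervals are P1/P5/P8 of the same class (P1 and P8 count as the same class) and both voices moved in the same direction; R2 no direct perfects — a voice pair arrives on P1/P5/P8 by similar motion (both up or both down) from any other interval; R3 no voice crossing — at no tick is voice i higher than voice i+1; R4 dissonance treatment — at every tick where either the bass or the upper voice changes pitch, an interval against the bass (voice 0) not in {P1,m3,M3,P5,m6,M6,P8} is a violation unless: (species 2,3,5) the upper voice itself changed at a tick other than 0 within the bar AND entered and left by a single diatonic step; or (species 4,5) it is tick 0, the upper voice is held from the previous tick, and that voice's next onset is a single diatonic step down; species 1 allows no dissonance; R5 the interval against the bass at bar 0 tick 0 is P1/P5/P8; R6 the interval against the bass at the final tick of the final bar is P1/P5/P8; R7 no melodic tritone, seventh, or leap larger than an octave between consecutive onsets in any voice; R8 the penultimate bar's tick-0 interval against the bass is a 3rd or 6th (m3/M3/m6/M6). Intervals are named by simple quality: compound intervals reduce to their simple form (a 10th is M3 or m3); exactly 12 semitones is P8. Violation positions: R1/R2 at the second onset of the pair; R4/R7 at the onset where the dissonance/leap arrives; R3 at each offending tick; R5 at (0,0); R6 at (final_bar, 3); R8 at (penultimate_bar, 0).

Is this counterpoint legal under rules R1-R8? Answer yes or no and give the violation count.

No (8 violations)

bar 0: v0=A3 v1=A4 (P8)
bar 1: v0=B3 v1=F4 (TT)
bar 2: v0=G3 v1=F4 (m7)
bar 3: v0=A3 v1=B3 (M2)
bar 4: v0=B3 v1=C4 (m2)
bar 5: v0=A3 v1=F4 (m6)
bar 6: v0=B3 v1=C4 (m2)
bar 7: v0=A3 v1=A4 (P8)
  R4 @ bar1.0: B3/F4 TT untreated
  R4 @ bar2.0: G3/F4 m7 untreated
  R7 @ bar2.2: F4->B3 leap 6st
  R4 @ bar3.0: A3/B3 M2 untreated
  R4 @ bar4.0: B3/C4 m2 untreated
  R4 @ bar4.2: B3/F4 TT untreated
  R4 @ bar6.0: B3/C4 m2 untreated
  R8 @ bar6.0: penult m2 not 3rd/6th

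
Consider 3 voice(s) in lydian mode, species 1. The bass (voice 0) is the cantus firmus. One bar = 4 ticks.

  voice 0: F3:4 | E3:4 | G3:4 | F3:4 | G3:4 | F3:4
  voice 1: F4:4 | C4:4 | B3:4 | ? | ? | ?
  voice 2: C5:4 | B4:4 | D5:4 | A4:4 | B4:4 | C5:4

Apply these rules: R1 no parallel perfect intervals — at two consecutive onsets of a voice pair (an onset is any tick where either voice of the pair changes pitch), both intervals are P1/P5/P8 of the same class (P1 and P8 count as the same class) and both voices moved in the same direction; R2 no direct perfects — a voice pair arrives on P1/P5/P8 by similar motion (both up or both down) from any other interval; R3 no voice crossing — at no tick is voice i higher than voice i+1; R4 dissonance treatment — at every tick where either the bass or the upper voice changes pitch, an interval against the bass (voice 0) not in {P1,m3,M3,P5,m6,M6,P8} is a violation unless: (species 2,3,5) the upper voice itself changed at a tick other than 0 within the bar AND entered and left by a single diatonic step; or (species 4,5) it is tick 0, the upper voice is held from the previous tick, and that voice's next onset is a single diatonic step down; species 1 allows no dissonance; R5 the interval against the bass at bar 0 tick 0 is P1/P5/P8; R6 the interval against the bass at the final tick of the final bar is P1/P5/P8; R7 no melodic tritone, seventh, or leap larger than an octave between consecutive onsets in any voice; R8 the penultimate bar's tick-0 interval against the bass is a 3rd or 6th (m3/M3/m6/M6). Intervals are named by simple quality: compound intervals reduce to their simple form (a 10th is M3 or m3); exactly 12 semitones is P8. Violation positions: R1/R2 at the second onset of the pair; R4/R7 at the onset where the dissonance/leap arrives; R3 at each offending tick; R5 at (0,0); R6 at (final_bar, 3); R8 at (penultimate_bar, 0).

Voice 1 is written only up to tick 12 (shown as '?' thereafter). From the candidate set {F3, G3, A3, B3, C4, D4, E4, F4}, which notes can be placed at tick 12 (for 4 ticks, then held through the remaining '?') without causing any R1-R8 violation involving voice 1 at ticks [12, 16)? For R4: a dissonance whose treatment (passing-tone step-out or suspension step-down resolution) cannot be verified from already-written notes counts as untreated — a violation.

F3: violates R2,R7
G3: violates R4
A3: violates R2
B3: violates R4
C4: legal
D4: legal
E4: violates R4
F4: violates R7

{C4, D4}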